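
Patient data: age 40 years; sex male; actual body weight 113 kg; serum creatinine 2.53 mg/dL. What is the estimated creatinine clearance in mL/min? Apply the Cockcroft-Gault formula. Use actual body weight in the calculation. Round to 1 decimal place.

CrCl = (140 − 40) × 113 / (72 × 2.53) = 11300.0 / 182.16 ≈ 62.0 mL/min

62.0 mL/min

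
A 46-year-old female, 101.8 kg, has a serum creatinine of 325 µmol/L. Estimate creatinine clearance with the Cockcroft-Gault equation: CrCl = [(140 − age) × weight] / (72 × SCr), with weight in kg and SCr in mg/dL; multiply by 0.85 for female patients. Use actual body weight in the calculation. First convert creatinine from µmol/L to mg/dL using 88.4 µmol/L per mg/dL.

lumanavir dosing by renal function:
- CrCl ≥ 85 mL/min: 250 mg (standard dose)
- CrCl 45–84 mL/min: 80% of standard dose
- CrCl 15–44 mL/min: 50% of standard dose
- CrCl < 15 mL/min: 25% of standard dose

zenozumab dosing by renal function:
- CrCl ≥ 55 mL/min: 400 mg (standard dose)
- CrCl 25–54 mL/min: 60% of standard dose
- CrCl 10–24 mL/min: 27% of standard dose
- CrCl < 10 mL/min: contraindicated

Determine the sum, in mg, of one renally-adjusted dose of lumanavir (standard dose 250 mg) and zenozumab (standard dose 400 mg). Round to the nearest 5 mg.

SCr = 325 / 88.4 = 3.676 mg/dL
CrCl = (140 − 46) × 101.8 / (72 × 3.676) × 0.85 = 9569.2 / 264.67 × 0.85 ≈ 30.7 mL/min
CrCl ≈ 31 mL/min.
lumanavir: 15–44 mL/min → 50% of 250 mg = 125 mg.
zenozumab: 25–54 mL/min → 60% of 400 mg = 240 mg.
Total = 125 + 240 = 365 mg.

365 mg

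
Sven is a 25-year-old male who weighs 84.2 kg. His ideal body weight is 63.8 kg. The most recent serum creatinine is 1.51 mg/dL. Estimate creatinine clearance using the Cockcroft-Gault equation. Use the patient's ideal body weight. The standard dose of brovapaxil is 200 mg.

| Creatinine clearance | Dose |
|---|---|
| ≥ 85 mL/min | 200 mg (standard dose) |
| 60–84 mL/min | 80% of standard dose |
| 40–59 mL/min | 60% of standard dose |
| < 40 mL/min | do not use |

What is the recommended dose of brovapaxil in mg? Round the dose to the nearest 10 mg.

160 mg

CrCl = (140 − 25) × 63.8 / (72 × 1.51) = 7337.0 / 108.72 ≈ 67.5 mL/min
CrCl ≈ 67 mL/min → bracket 60–84 mL/min.
80% of 200 mg = 160 mg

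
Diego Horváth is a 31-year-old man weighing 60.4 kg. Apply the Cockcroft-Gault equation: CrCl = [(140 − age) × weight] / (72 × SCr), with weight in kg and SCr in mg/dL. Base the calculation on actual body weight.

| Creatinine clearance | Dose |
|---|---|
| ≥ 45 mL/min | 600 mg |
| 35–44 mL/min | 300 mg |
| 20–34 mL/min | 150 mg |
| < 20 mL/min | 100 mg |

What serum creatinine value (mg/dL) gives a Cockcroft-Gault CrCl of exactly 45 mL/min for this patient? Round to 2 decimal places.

2.03 mg/dL

Standard dose requires CrCl ≥ 45 mL/min.
Set (140 − 31) × 60.4 / (72 × SCr) = 45
SCr = (140 − 31) × 60.4 / (72 × 45) = 2.032 mg/dL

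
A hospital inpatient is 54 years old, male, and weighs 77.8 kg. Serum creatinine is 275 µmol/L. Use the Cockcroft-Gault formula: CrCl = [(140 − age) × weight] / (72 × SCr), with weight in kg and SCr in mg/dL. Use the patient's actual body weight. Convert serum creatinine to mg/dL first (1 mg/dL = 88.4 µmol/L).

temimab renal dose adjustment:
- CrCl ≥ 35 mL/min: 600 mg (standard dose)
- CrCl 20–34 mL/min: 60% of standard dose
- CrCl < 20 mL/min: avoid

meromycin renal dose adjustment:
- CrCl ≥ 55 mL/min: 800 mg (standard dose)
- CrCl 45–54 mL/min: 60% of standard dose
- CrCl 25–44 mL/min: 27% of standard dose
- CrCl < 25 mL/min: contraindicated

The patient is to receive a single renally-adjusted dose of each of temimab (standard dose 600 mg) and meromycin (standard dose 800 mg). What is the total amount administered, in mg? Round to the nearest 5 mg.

SCr = 275 / 88.4 = 3.111 mg/dL
CrCl = (140 − 54) × 77.8 / (72 × 3.111) = 6690.8 / 223.99 ≈ 29.9 mL/min
CrCl ≈ 30 mL/min.
temimab: 20–34 mL/min → 60% of 600 mg = 360 mg.
meromycin: 25–44 mL/min → 27% of 800 mg = 216 mg.
Total = 360 + 216 = 576 mg.

575 mg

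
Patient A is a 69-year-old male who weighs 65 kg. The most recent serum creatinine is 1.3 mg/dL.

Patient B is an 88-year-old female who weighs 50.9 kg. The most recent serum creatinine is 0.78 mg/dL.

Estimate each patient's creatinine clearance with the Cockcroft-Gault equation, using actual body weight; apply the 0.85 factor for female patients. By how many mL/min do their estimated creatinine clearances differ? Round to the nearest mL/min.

Patient A: CrCl = (140 − 69) × 65 / (72 × 1.3) = 4615.0 / 93.60 ≈ 49.3 mL/min
Patient B: CrCl = (140 − 88) × 50.9 / (72 × 0.78) × 0.85 = 2646.8 / 56.16 × 0.85 ≈ 40.1 mL/min
|49.3 − 40.1| = 9.2 mL/min

9 mL/min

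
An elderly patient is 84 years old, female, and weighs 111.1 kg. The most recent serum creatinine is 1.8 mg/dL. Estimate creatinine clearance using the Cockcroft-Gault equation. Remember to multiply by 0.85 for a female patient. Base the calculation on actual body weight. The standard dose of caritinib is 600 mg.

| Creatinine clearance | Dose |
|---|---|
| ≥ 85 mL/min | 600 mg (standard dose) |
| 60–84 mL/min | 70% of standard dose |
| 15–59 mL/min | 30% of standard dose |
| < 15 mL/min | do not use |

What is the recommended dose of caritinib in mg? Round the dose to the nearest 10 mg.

CrCl = (140 − 84) × 111.1 / (72 × 1.8) × 0.85 = 6221.6 / 129.60 × 0.85 ≈ 40.8 mL/min
CrCl ≈ 41 mL/min → bracket 15–59 mL/min.
30% of 600 mg = 180 mg

180 mg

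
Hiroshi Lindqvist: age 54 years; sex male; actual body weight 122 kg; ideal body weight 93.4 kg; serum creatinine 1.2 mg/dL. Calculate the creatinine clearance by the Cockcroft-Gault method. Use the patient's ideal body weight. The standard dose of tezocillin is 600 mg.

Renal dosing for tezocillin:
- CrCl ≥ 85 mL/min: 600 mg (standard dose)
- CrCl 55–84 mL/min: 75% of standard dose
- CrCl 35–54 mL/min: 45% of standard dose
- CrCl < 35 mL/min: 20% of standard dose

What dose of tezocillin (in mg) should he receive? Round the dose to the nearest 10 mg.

CrCl = (140 − 54) × 93.4 / (72 × 1.2) = 8032.4 / 86.40 ≈ 93.0 mL/min
CrCl ≈ 93 mL/min → bracket ≥ 85 mL/min.
100% of 600 mg = 600 mg

600 mg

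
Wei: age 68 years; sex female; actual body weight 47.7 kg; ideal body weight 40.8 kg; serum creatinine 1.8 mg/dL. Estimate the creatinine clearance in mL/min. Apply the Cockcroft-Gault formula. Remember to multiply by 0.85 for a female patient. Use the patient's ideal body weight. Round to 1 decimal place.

CrCl = (140 − 68) × 40.8 / (72 × 1.8) × 0.85 = 2937.6 / 129.60 × 0.85 ≈ 19.3 mL/min

19.3 mL/min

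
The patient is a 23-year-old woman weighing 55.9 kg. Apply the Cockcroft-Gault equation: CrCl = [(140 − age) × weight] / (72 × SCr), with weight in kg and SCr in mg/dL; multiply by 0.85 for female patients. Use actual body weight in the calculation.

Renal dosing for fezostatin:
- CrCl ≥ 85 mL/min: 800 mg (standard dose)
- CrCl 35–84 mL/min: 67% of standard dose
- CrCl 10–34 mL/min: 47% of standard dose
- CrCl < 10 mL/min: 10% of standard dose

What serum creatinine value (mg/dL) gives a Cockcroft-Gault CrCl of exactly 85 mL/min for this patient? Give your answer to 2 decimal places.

Standard dose requires CrCl ≥ 85 mL/min.
Set (140 − 23) × 55.9 × 0.85 / (72 × SCr) = 85
SCr = (140 − 23) × 55.9 × 0.85 / (72 × 85) = 0.908 mg/dL

0.91 mg/dL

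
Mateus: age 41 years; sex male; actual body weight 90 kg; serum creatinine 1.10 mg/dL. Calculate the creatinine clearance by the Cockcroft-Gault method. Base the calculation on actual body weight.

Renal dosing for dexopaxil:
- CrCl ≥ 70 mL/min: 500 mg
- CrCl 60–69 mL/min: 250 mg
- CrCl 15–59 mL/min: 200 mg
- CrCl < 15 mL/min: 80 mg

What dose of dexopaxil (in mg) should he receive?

500 mg

CrCl = (140 − 41) × 90 / (72 × 1.1) = 8910.0 / 79.20 ≈ 112.5 mL/min
CrCl ≈ 112 mL/min → bracket ≥ 70 mL/min.
Dose for this bracket: 500 mg.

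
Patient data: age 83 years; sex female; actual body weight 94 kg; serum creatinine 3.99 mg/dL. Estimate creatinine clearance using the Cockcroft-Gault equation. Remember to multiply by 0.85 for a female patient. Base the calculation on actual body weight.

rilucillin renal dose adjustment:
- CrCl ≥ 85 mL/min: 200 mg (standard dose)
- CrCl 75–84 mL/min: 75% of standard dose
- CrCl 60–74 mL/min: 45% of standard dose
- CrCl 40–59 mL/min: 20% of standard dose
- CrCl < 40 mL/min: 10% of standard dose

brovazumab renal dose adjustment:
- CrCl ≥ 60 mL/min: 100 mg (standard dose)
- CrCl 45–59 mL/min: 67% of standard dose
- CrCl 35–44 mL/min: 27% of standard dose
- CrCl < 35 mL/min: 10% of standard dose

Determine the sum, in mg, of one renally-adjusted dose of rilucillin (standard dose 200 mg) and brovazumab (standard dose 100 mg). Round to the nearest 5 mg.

30 mg

CrCl = (140 − 83) × 94 / (72 × 3.99) × 0.85 = 5358.0 / 287.28 × 0.85 ≈ 15.9 mL/min
CrCl ≈ 16 mL/min.
rilucillin: < 40 mL/min → 10% of 200 mg = 20 mg.
brovazumab: < 35 mL/min → 10% of 100 mg = 10 mg.
Total = 20 + 10 = 30 mg.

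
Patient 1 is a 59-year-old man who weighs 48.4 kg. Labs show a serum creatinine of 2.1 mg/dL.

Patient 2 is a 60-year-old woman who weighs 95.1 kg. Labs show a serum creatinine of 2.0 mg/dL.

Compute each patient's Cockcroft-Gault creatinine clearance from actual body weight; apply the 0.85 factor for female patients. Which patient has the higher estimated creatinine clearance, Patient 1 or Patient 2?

Patient 1: CrCl = (140 − 59) × 48.4 / (72 × 2.1) = 3920.4 / 151.20 ≈ 25.9 mL/min
Patient 2: CrCl = (140 − 60) × 95.1 / (72 × 2) × 0.85 = 7608.0 / 144.00 × 0.85 ≈ 44.9 mL/min
25.9 vs 44.9 mL/min → Patient 2 is higher.

Patient 2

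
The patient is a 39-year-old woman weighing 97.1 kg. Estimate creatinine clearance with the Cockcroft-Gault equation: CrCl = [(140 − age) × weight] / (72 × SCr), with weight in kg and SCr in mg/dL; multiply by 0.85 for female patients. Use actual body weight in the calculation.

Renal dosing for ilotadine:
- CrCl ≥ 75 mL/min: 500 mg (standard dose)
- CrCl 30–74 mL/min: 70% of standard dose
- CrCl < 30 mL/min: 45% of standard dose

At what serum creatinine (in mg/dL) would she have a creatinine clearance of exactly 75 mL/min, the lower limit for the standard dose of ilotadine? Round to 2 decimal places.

1.54 mg/dL

Standard dose requires CrCl ≥ 75 mL/min.
Set (140 − 39) × 97.1 × 0.85 / (72 × SCr) = 75
SCr = (140 − 39) × 97.1 × 0.85 / (72 × 75) = 1.544 mg/dL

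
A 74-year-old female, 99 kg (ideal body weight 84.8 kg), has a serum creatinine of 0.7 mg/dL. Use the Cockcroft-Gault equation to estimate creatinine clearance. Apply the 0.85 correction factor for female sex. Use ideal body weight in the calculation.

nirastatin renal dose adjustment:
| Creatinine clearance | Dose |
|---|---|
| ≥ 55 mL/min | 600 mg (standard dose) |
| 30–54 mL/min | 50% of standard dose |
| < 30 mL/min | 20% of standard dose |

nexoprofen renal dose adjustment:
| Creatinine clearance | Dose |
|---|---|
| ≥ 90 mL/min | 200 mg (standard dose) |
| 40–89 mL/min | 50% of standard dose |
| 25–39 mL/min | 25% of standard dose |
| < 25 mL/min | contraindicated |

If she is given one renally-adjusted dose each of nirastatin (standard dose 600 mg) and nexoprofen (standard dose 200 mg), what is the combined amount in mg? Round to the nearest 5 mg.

CrCl = (140 − 74) × 84.8 / (72 × 0.7) × 0.85 = 5596.8 / 50.40 × 0.85 ≈ 94.4 mL/min
CrCl ≈ 94 mL/min.
nirastatin: ≥ 55 mL/min → 100% of 600 mg = 600 mg.
nexoprofen: ≥ 90 mL/min → 100% of 200 mg = 200 mg.
Total = 600 + 200 = 800 mg.

800 mg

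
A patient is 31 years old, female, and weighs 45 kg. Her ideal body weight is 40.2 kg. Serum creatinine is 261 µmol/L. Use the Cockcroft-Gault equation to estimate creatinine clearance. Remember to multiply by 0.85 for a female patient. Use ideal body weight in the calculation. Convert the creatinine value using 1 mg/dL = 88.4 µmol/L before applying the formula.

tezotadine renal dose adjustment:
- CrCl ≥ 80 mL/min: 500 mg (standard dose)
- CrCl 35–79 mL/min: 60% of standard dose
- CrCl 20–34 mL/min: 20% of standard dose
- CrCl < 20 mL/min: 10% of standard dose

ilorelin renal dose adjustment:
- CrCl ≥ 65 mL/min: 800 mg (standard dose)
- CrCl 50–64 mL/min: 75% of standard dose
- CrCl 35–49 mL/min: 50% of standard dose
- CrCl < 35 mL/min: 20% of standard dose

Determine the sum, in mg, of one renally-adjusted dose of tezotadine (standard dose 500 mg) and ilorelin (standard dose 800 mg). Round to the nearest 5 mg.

SCr = 261 / 88.4 = 2.952 mg/dL
CrCl = (140 − 31) × 40.2 / (72 × 2.952) × 0.85 = 4381.8 / 212.54 × 0.85 ≈ 17.5 mL/min
CrCl ≈ 18 mL/min.
tezotadine: < 20 mL/min → 10% of 500 mg = 50 mg.
ilorelin: < 35 mL/min → 20% of 800 mg = 160 mg.
Total = 50 + 160 = 210 mg.

210 mg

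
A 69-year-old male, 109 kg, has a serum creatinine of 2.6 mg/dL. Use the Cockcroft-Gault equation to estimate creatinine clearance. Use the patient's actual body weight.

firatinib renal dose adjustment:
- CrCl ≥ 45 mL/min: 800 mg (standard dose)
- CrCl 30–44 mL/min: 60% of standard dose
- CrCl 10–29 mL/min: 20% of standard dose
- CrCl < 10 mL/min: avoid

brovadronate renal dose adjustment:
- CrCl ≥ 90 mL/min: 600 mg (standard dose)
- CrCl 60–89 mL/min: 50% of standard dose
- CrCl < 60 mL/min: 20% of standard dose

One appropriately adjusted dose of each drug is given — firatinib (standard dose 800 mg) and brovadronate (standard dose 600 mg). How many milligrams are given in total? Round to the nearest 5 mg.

600 mg

CrCl = (140 − 69) × 109 / (72 × 2.6) = 7739.0 / 187.20 ≈ 41.3 mL/min
CrCl ≈ 41 mL/min.
firatinib: 30–44 mL/min → 60% of 800 mg = 480 mg.
brovadronate: < 60 mL/min → 20% of 600 mg = 120 mg.
Total = 480 + 120 = 600 mg.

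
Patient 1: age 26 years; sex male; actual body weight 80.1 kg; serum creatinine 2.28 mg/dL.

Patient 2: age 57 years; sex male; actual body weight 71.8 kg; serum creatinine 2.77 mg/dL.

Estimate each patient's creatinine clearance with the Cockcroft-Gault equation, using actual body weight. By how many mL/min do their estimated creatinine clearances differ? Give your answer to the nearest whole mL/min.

26 mL/min

Patient 1: CrCl = (140 − 26) × 80.1 / (72 × 2.28) = 9131.4 / 164.16 ≈ 55.6 mL/min
Patient 2: CrCl = (140 − 57) × 71.8 / (72 × 2.77) = 5959.4 / 199.44 ≈ 29.9 mL/min
|55.6 − 29.9| = 25.7 mL/min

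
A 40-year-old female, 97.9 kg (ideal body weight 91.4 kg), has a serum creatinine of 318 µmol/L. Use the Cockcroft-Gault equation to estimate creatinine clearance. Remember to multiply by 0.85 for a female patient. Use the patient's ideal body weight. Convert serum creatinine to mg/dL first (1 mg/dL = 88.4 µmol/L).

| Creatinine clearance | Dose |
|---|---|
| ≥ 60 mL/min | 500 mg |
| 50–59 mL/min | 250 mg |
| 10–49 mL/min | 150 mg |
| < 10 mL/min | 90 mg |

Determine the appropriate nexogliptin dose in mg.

150 mg

SCr = 318 / 88.4 = 3.597 mg/dL
CrCl = (140 − 40) × 91.4 / (72 × 3.597) × 0.85 = 9140.0 / 258.98 × 0.85 ≈ 30.0 mL/min
CrCl ≈ 30 mL/min → bracket 10–49 mL/min.
Dose for this bracket: 150 mg.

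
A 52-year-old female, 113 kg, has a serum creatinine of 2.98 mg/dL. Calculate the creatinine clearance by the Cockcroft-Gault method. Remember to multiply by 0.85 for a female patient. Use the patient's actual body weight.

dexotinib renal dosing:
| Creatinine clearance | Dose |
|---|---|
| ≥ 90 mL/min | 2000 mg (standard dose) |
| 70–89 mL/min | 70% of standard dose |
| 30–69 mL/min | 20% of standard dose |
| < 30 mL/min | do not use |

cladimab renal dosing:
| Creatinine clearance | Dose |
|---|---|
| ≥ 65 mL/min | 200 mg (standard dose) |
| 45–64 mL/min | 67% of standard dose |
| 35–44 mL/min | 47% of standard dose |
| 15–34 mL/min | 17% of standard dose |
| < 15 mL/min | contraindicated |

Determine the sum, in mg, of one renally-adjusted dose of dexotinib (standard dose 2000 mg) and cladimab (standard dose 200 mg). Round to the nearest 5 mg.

CrCl = (140 − 52) × 113 / (72 × 2.98) × 0.85 = 9944.0 / 214.56 × 0.85 ≈ 39.4 mL/min
CrCl ≈ 39 mL/min.
dexotinib: 30–69 mL/min → 20% of 2000 mg = 400 mg.
cladimab: 35–44 mL/min → 47% of 200 mg = 94 mg.
Total = 400 + 94 = 494 mg.

495 mg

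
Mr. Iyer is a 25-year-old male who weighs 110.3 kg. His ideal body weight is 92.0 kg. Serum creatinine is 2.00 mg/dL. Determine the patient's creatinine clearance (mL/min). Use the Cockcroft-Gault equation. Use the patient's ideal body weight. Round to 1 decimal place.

CrCl = (140 − 25) × 92 / (72 × 2) = 10580.0 / 144.00 ≈ 73.5 mL/min

73.5 mL/min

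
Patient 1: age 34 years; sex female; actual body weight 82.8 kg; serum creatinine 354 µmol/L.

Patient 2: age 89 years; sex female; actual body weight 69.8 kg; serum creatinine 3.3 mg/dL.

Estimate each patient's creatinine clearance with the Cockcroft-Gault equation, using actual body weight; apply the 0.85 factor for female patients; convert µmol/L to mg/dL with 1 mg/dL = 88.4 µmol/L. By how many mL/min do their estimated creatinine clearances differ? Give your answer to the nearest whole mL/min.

Patient 1: SCr = 354 / 88.4 = 4.005 mg/dL
Patient 1: CrCl = (140 − 34) × 82.8 / (72 × 4.005) × 0.85 = 8776.8 / 288.36 × 0.85 ≈ 25.9 mL/min
Patient 2: CrCl = (140 − 89) × 69.8 / (72 × 3.3) × 0.85 = 3559.8 / 237.60 × 0.85 ≈ 12.7 mL/min
|25.9 − 12.7| = 13.2 mL/min

13 mL/min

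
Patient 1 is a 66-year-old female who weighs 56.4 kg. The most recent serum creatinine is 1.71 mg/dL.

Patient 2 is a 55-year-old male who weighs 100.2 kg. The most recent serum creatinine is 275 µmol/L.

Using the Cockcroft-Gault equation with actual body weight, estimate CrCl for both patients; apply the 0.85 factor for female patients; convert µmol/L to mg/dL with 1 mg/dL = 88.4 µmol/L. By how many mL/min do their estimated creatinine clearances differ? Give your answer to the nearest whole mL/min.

9 mL/min

Patient 1: CrCl = (140 − 66) × 56.4 / (72 × 1.71) × 0.85 = 4173.6 / 123.12 × 0.85 ≈ 28.8 mL/min
Patient 2: SCr = 275 / 88.4 = 3.111 mg/dL
Patient 2: CrCl = (140 − 55) × 100.2 / (72 × 3.111) = 8517.0 / 223.99 ≈ 38.0 mL/min
|28.8 − 38.0| = 9.2 mL/min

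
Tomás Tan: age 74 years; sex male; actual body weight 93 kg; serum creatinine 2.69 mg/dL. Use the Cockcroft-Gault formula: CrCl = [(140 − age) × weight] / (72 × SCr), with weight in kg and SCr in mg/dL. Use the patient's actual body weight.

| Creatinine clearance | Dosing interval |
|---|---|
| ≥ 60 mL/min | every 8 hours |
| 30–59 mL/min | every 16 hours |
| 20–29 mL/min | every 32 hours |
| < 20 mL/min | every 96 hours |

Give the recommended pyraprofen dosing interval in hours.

CrCl = (140 − 74) × 93 / (72 × 2.69) = 6138.0 / 193.68 ≈ 31.7 mL/min
CrCl ≈ 32 mL/min → bracket 30–59 mL/min → every 16 hours.

every 16 hours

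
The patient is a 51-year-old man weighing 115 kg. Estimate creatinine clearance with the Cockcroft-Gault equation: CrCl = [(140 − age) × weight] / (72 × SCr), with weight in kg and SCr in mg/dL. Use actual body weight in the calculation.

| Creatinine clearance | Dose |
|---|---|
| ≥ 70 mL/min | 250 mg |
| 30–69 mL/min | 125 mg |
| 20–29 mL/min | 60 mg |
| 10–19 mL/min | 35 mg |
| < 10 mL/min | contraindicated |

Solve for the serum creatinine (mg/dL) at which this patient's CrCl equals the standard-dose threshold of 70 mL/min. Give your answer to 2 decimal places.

Standard dose requires CrCl ≥ 70 mL/min.
Set (140 − 51) × 115 / (72 × SCr) = 70
SCr = (140 − 51) × 115 / (72 × 70) = 2.031 mg/dL

2.03 mg/dL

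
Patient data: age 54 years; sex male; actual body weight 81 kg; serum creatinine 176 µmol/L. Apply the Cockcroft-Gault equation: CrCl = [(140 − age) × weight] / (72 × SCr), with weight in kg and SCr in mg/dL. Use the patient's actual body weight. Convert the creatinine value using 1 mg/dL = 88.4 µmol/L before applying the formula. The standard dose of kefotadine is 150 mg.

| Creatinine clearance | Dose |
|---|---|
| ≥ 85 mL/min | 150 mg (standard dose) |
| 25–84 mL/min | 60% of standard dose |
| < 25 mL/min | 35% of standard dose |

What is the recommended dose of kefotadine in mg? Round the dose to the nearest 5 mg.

SCr = 176 / 88.4 = 1.991 mg/dL
CrCl = (140 − 54) × 81 / (72 × 1.991) = 6966.0 / 143.35 ≈ 48.6 mL/min
CrCl ≈ 49 mL/min → bracket 25–84 mL/min.
60% of 150 mg = 90 mg

90 mg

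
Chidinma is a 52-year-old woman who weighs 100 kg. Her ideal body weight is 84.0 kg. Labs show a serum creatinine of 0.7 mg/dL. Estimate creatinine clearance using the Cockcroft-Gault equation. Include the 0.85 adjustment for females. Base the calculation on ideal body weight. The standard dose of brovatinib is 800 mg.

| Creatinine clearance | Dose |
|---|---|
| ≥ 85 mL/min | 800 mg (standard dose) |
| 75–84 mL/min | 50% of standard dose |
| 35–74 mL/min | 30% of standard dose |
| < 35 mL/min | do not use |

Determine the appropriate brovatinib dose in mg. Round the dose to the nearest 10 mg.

CrCl = (140 − 52) × 84 / (72 × 0.7) × 0.85 = 7392.0 / 50.40 × 0.85 ≈ 124.7 mL/min
CrCl ≈ 125 mL/min → bracket ≥ 85 mL/min.
100% of 800 mg = 800 mg

800 mg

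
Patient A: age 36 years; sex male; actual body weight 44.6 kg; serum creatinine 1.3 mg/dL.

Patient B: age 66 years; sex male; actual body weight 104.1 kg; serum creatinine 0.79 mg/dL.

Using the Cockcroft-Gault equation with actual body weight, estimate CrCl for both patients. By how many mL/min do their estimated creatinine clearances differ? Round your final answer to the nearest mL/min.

86 mL/min

Patient A: CrCl = (140 − 36) × 44.6 / (72 × 1.3) = 4638.4 / 93.60 ≈ 49.6 mL/min
Patient B: CrCl = (140 − 66) × 104.1 / (72 × 0.79) = 7703.4 / 56.88 ≈ 135.4 mL/min
|49.6 − 135.4| = 85.8 mL/min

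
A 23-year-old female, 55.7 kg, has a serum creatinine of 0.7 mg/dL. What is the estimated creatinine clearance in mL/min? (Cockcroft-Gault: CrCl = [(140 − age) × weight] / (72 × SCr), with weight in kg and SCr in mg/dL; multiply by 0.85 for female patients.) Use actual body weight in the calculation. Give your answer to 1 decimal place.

CrCl = (140 − 23) × 55.7 / (72 × 0.7) × 0.85 = 6516.9 / 50.40 × 0.85 ≈ 109.9 mL/min

109.9 mL/min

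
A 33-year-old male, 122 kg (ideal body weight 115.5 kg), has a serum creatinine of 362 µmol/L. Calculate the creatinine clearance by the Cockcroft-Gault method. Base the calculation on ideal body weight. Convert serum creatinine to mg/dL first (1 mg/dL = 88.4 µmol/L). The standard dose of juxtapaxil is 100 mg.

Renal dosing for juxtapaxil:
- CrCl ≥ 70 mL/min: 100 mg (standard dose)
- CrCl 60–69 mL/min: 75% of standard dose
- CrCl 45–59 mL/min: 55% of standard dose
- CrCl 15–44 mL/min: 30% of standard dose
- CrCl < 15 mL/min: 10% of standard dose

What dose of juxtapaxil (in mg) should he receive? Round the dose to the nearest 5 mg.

30 mg

SCr = 362 / 88.4 = 4.095 mg/dL
CrCl = (140 − 33) × 115.5 / (72 × 4.095) = 12358.5 / 294.84 ≈ 41.9 mL/min
CrCl ≈ 42 mL/min → bracket 15–44 mL/min.
30% of 100 mg = 30 mg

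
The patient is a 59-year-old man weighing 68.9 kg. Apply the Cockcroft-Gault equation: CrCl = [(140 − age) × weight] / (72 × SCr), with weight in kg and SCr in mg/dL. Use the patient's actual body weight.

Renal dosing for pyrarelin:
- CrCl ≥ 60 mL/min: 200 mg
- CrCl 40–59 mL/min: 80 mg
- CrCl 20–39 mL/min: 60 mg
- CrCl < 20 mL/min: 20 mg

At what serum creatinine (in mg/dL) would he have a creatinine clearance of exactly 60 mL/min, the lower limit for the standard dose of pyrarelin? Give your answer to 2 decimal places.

Standard dose requires CrCl ≥ 60 mL/min.
Set (140 − 59) × 68.9 / (72 × SCr) = 60
SCr = (140 − 59) × 68.9 / (72 × 60) = 1.292 mg/dL

1.29 mg/dL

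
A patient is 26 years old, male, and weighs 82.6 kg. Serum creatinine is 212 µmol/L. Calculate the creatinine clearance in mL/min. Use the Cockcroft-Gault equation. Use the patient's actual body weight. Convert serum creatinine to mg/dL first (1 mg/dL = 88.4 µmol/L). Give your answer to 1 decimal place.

54.5 mL/min

SCr = 212 / 88.4 = 2.398 mg/dL
CrCl = (140 − 26) × 82.6 / (72 × 2.398) = 9416.4 / 172.66 ≈ 54.5 mL/min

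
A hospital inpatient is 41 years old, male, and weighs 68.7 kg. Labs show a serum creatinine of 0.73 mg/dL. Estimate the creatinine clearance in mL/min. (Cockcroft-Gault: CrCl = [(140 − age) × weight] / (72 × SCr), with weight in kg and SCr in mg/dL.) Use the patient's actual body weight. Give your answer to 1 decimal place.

129.4 mL/min

CrCl = (140 − 41) × 68.7 / (72 × 0.73) = 6801.3 / 52.56 ≈ 129.4 mL/min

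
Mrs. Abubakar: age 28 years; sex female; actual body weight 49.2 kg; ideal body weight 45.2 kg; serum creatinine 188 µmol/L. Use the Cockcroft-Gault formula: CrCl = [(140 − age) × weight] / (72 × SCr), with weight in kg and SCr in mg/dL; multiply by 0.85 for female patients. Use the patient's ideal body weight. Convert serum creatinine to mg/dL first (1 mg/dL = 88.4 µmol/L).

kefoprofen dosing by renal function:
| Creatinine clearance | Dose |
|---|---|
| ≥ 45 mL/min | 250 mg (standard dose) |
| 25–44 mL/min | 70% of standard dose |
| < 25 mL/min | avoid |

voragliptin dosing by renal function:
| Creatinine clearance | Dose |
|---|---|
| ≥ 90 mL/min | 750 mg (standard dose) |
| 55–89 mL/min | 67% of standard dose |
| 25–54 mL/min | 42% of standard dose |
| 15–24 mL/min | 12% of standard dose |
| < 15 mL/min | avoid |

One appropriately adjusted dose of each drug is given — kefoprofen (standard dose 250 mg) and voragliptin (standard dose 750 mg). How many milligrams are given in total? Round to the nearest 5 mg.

490 mg

SCr = 188 / 88.4 = 2.127 mg/dL
CrCl = (140 − 28) × 45.2 / (72 × 2.127) × 0.85 = 5062.4 / 153.14 × 0.85 ≈ 28.1 mL/min
CrCl ≈ 28 mL/min.
kefoprofen: 25–44 mL/min → 70% of 250 mg = 175 mg.
voragliptin: 25–54 mL/min → 42% of 750 mg = 315 mg.
Total = 175 + 315 = 490 mg.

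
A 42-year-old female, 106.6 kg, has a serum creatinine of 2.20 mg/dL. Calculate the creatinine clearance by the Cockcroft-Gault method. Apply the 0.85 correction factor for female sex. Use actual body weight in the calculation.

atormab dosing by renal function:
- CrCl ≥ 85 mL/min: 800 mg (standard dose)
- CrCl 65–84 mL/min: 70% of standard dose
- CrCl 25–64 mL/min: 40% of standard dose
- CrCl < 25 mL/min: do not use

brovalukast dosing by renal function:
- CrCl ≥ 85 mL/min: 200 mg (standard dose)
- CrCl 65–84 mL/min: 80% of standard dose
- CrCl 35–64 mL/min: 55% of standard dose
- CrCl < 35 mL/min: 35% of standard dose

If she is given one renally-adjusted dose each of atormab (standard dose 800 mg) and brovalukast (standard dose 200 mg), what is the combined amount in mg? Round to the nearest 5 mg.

CrCl = (140 − 42) × 106.6 / (72 × 2.2) × 0.85 = 10446.8 / 158.40 × 0.85 ≈ 56.1 mL/min
CrCl ≈ 56 mL/min.
atormab: 25–64 mL/min → 40% of 800 mg = 320 mg.
brovalukast: 35–64 mL/min → 55% of 200 mg = 110 mg.
Total = 320 + 110 = 430 mg.

430 mg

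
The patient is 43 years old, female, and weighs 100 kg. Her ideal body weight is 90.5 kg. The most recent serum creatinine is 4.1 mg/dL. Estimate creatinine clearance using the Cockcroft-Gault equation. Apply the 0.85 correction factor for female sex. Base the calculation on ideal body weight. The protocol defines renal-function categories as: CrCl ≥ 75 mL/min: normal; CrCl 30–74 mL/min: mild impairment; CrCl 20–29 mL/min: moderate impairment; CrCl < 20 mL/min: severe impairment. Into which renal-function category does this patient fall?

CrCl = (140 − 43) × 90.5 / (72 × 4.1) × 0.85 = 8778.5 / 295.20 × 0.85 ≈ 25.3 mL/min
25 mL/min falls in the 'moderate impairment' range.

moderate impairment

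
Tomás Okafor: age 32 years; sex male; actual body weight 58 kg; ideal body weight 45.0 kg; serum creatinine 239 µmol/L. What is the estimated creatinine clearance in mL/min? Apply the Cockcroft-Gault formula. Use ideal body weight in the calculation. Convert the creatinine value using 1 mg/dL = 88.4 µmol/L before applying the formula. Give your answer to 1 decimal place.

SCr = 239 / 88.4 = 2.704 mg/dL
CrCl = (140 − 32) × 45 / (72 × 2.704) = 4860.0 / 194.69 ≈ 25.0 mL/min

25.0 mL/min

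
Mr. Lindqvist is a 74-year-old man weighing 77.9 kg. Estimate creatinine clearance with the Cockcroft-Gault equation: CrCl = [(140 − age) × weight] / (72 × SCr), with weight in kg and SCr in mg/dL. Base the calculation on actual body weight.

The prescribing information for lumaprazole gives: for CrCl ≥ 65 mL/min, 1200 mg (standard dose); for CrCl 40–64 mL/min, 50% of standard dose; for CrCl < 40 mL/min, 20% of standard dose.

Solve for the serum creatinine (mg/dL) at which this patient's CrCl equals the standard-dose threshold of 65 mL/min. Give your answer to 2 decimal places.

Standard dose requires CrCl ≥ 65 mL/min.
Set (140 − 74) × 77.9 / (72 × SCr) = 65
SCr = (140 − 74) × 77.9 / (72 × 65) = 1.099 mg/dL

1.10 mg/dL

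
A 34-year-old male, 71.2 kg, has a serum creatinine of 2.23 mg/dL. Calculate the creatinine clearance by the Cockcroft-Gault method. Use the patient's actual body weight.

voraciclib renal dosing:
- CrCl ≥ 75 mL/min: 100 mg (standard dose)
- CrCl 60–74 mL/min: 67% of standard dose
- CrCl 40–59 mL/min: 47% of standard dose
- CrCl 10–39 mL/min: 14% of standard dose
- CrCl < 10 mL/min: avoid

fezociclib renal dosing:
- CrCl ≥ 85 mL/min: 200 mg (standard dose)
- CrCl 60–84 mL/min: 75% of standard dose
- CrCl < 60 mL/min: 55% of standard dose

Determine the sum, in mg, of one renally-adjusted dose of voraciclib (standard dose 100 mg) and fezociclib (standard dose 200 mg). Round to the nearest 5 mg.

CrCl = (140 − 34) × 71.2 / (72 × 2.23) = 7547.2 / 160.56 ≈ 47.0 mL/min
CrCl ≈ 47 mL/min.
voraciclib: 40–59 mL/min → 47% of 100 mg = 47 mg.
fezociclib: < 60 mL/min → 55% of 200 mg = 110 mg.
Total = 47 + 110 = 157 mg.

155 mg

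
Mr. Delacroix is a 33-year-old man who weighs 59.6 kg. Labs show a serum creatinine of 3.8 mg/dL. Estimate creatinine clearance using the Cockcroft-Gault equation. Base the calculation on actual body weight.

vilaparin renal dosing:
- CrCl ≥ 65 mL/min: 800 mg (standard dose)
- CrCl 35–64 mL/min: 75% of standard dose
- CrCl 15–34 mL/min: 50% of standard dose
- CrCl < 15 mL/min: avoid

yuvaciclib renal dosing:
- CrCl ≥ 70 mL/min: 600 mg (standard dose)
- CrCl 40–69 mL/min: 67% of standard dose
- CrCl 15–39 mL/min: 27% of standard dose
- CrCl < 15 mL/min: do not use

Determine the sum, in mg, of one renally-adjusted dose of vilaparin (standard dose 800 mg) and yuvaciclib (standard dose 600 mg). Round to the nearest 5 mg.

CrCl = (140 − 33) × 59.6 / (72 × 3.8) = 6377.2 / 273.60 ≈ 23.3 mL/min
CrCl ≈ 23 mL/min.
vilaparin: 15–34 mL/min → 50% of 800 mg = 400 mg.
yuvaciclib: 15–39 mL/min → 27% of 600 mg = 162 mg.
Total = 400 + 162 = 562 mg.

560 mg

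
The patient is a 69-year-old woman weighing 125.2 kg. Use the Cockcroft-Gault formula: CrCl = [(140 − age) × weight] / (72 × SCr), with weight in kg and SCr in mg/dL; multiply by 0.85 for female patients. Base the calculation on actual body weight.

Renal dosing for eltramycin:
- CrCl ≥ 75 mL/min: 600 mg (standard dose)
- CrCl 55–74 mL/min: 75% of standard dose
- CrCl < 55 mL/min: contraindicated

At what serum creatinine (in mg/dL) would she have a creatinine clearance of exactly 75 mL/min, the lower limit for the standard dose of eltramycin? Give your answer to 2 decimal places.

1.40 mg/dL

Standard dose requires CrCl ≥ 75 mL/min.
Set (140 − 69) × 125.2 × 0.85 / (72 × SCr) = 75
SCr = (140 − 69) × 125.2 × 0.85 / (72 × 75) = 1.399 mg/dL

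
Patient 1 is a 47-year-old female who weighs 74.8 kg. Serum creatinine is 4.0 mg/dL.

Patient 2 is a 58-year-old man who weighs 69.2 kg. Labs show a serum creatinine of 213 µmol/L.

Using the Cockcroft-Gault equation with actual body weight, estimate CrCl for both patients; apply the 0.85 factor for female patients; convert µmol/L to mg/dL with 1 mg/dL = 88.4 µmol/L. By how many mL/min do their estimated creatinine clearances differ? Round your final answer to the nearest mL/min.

12 mL/min

Patient 1: CrCl = (140 − 47) × 74.8 / (72 × 4) × 0.85 = 6956.4 / 288.00 × 0.85 ≈ 20.5 mL/min
Patient 2: SCr = 213 / 88.4 = 2.41 mg/dL
Patient 2: CrCl = (140 − 58) × 69.2 / (72 × 2.41) = 5674.4 / 173.52 ≈ 32.7 mL/min
|20.5 − 32.7| = 12.2 mL/min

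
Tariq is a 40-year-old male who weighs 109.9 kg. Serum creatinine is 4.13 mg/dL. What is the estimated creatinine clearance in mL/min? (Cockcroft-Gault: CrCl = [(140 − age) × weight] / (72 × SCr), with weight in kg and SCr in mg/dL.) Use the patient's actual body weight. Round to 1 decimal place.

37.0 mL/min

CrCl = (140 − 40) × 109.9 / (72 × 4.13) = 10990.0 / 297.36 ≈ 37.0 mL/min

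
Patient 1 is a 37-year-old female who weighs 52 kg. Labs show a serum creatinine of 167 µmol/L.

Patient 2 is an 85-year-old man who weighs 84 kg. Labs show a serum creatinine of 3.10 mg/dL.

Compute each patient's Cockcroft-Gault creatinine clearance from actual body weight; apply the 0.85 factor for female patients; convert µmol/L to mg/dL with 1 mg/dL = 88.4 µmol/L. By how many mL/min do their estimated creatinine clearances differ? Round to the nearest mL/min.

Patient 1: SCr = 167 / 88.4 = 1.889 mg/dL
Patient 1: CrCl = (140 − 37) × 52 / (72 × 1.889) × 0.85 = 5356.0 / 136.01 × 0.85 ≈ 33.5 mL/min
Patient 2: CrCl = (140 − 85) × 84 / (72 × 3.1) = 4620.0 / 223.20 ≈ 20.7 mL/min
|33.5 − 20.7| = 12.8 mL/min

13 mL/min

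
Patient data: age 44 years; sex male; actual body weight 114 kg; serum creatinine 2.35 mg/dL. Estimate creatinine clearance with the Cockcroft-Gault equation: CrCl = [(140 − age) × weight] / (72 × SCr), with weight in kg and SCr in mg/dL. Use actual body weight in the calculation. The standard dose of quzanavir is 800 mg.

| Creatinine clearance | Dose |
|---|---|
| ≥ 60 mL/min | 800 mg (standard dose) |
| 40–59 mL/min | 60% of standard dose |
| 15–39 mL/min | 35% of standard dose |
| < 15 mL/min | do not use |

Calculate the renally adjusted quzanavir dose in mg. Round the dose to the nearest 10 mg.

CrCl = (140 − 44) × 114 / (72 × 2.35) = 10944.0 / 169.20 ≈ 64.7 mL/min
CrCl ≈ 65 mL/min → bracket ≥ 60 mL/min.
100% of 800 mg = 800 mg

800 mg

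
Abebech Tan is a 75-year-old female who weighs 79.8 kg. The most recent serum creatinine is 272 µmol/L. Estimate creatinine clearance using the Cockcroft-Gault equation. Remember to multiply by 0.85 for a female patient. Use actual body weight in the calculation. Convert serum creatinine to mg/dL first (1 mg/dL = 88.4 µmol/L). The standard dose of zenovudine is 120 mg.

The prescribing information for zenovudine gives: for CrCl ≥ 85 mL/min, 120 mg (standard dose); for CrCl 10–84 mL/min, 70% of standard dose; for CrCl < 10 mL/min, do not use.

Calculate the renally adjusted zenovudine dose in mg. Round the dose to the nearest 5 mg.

SCr = 272 / 88.4 = 3.077 mg/dL
CrCl = (140 − 75) × 79.8 / (72 × 3.077) × 0.85 = 5187.0 / 221.54 × 0.85 ≈ 19.9 mL/min
CrCl ≈ 20 mL/min → bracket 10–84 mL/min.
70% of 120 mg = 84 mg → 85 mg

85 mg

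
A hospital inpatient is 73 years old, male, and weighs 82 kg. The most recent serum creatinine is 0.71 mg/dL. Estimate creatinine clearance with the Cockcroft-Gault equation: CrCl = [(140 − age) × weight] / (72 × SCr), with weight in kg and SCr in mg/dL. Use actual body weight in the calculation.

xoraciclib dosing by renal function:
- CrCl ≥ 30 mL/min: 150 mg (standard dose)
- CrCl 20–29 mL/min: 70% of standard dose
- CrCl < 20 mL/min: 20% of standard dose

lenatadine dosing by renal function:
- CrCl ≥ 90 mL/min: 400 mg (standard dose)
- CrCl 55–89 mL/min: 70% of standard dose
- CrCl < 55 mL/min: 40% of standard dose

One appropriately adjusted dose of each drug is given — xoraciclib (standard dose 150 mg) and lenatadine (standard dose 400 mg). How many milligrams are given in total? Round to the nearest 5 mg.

550 mg

CrCl = (140 − 73) × 82 / (72 × 0.71) = 5494.0 / 51.12 ≈ 107.5 mL/min
CrCl ≈ 107 mL/min.
xoraciclib: ≥ 30 mL/min → 100% of 150 mg = 150 mg.
lenatadine: ≥ 90 mL/min → 100% of 400 mg = 400 mg.
Total = 150 + 400 = 550 mg.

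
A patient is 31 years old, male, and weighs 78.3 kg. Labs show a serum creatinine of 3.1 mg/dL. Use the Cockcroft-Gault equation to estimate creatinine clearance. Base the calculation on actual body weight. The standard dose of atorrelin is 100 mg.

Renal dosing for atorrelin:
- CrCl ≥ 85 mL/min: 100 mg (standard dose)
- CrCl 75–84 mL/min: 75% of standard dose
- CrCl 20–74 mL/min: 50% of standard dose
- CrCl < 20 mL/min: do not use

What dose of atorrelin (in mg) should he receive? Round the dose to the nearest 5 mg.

50 mg

CrCl = (140 − 31) × 78.3 / (72 × 3.1) = 8534.7 / 223.20 ≈ 38.2 mL/min
CrCl ≈ 38 mL/min → bracket 20–74 mL/min.
50% of 100 mg = 50 mg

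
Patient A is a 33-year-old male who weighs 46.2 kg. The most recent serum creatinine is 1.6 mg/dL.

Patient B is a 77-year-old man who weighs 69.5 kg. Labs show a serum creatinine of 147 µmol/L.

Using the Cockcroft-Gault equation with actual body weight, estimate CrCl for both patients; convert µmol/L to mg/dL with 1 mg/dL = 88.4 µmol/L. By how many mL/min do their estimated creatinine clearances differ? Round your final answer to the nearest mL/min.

Patient A: CrCl = (140 − 33) × 46.2 / (72 × 1.6) = 4943.4 / 115.20 ≈ 42.9 mL/min
Patient B: SCr = 147 / 88.4 = 1.663 mg/dL
Patient B: CrCl = (140 − 77) × 69.5 / (72 × 1.663) = 4378.5 / 119.74 ≈ 36.6 mL/min
|42.9 − 36.6| = 6.3 mL/min

6 mL/min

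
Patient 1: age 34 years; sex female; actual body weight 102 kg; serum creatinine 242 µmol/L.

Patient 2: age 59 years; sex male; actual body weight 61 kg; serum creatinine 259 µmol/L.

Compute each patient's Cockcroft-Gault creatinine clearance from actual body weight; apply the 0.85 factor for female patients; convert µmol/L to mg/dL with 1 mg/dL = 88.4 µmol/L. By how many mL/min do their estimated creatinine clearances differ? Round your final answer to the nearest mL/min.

23 mL/min

Patient 1: SCr = 242 / 88.4 = 2.738 mg/dL
Patient 1: CrCl = (140 − 34) × 102 / (72 × 2.738) × 0.85 = 10812.0 / 197.14 × 0.85 ≈ 46.6 mL/min
Patient 2: SCr = 259 / 88.4 = 2.93 mg/dL
Patient 2: CrCl = (140 − 59) × 61 / (72 × 2.93) = 4941.0 / 210.96 ≈ 23.4 mL/min
|46.6 − 23.4| = 23.2 mL/min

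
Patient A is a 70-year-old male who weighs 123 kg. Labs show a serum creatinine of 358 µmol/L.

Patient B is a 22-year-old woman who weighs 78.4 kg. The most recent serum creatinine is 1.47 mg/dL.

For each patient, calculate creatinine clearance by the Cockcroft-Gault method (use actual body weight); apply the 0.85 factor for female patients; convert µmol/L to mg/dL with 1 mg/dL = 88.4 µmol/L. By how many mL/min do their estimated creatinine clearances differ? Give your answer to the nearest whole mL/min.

Patient A: SCr = 358 / 88.4 = 4.05 mg/dL
Patient A: CrCl = (140 − 70) × 123 / (72 × 4.05) = 8610.0 / 291.60 ≈ 29.5 mL/min
Patient B: CrCl = (140 − 22) × 78.4 / (72 × 1.47) × 0.85 = 9251.2 / 105.84 × 0.85 ≈ 74.3 mL/min
|29.5 − 74.3| = 44.8 mL/min

45 mL/min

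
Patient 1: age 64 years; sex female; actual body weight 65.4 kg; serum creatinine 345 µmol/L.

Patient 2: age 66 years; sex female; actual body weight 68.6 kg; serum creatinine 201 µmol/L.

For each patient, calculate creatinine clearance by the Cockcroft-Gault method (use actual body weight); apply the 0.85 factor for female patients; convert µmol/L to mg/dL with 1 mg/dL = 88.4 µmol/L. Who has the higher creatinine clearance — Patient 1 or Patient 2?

Patient 1: SCr = 345 / 88.4 = 3.903 mg/dL
Patient 1: CrCl = (140 − 64) × 65.4 / (72 × 3.903) × 0.85 = 4970.4 / 281.02 × 0.85 ≈ 15.0 mL/min
Patient 2: SCr = 201 / 88.4 = 2.274 mg/dL
Patient 2: CrCl = (140 − 66) × 68.6 / (72 × 2.274) × 0.85 = 5076.4 / 163.73 × 0.85 ≈ 26.4 mL/min
15.0 vs 26.4 mL/min → Patient 2 is higher.

Patient 2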